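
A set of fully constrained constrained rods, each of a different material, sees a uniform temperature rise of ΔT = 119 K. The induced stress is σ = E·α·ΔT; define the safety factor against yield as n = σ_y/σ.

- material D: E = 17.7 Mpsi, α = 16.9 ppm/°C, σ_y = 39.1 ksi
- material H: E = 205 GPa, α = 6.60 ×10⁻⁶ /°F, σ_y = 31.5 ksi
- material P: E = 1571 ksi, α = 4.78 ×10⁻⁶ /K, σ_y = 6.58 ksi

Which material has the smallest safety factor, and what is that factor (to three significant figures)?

With everything in SI (GPa, ×10⁻⁶/K, MPa):
  material D: E = 122.0, α = 16.9, σ_y = 269.6 → σ = 245 MPa, n = 1.10
  material H: E = 205.0, α = 11.9, σ_y = 217.2 → σ = 290 MPa, n = 0.749
  material P: E = 10.83, α = 4.78, σ_y = 45.37 → σ = 6.16 MPa, n = 7.36
Material H has the lowest safety factor, n = 0.749.

material H, n = 0.749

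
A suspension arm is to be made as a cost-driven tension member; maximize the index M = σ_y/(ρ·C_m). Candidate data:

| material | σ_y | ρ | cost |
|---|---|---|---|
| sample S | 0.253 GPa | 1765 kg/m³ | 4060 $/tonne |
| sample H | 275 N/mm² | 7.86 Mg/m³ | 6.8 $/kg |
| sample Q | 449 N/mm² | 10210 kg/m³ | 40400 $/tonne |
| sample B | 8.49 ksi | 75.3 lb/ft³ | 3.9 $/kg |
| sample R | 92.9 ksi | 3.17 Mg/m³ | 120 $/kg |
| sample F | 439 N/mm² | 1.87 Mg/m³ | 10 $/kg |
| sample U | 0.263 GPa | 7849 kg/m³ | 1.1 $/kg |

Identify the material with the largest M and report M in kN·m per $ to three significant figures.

Normalizing units and computing the index:
  sample S: σ_y = 253.0 MPa, ρ = 1765 kg/m³, cost = 4.060 $/kg
  sample H: σ_y = 275.0 MPa, ρ = 7860 kg/m³, cost = 6.800 $/kg
  sample Q: σ_y = 449.0 MPa, ρ = 10210 kg/m³, cost = 40.40 $/kg
  sample B: σ_y = 58.54 MPa, ρ = 1206 kg/m³, cost = 3.900 $/kg
  sample R: σ_y = 640.5 MPa, ρ = 3170 kg/m³, cost = 120.0 $/kg
  sample F: σ_y = 439.0 MPa, ρ = 1870 kg/m³, cost = 10.00 $/kg
  sample U: σ_y = 263.0 MPa, ρ = 7849 kg/m³, cost = 1.100 $/kg
  sample S: M = 35.3 kN·m per $
  sample U: M = 30.5 kN·m per $
  sample F: M = 23.5 kN·m per $
  sample B: M = 12.4 kN·m per $
  sample H: M = 5.15 kN·m per $
  sample R: M = 1.68 kN·m per $
  sample Q: M = 1.09 kN·m per $
Sample S ranks first.

sample S, M = 35.3 kN·m per $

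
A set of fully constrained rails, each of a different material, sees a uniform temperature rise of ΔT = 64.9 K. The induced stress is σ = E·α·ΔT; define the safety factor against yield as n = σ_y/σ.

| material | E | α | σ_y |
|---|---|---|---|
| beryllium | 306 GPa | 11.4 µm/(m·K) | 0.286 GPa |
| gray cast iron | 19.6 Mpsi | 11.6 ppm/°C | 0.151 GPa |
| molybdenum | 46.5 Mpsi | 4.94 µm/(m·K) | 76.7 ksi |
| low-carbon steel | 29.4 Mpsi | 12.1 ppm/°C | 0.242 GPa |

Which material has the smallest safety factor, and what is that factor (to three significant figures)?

beryllium, n = 1.26

With everything in SI (GPa, ×10⁻⁶/K, MPa):
  beryllium: E = 306.0, α = 11.4, σ_y = 286.0 → σ = 226 MPa, n = 1.26
  gray cast iron: E = 135.1, α = 11.6, σ_y = 151.0 → σ = 102 MPa, n = 1.48
  molybdenum: E = 320.6, α = 4.94, σ_y = 528.8 → σ = 103 MPa, n = 5.14
  low-carbon steel: E = 202.7, α = 12.1, σ_y = 242.0 → σ = 159 MPa, n = 1.52
Smallest n: beryllium with n = 1.26.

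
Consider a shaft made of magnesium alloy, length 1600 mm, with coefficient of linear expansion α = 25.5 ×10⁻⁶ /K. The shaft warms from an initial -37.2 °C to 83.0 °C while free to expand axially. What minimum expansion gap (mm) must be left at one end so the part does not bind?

ΔT = 83.0 − (-37.2) = 120.2 K.
ΔL = α·L₀·ΔT = 25.5×10⁻⁶ × 1600 mm × 120.2 K = 4.90 mm.

4.90 mm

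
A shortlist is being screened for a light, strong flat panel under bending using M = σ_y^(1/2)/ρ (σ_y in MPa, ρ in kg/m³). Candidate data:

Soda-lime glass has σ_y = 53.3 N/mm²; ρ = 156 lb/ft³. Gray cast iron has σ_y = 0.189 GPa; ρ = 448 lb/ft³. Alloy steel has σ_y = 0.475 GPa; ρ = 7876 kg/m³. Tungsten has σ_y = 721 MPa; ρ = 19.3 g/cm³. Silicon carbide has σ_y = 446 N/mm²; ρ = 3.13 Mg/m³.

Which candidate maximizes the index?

In SI units:
  soda-lime glass: σ_y = 53.30 MPa, ρ = 2499 kg/m³
  gray cast iron: σ_y = 189.0 MPa, ρ = 7176 kg/m³
  alloy steel: σ_y = 475.0 MPa, ρ = 7876 kg/m³
  tungsten: σ_y = 721.0 MPa, ρ = 19300 kg/m³
  silicon carbide: σ_y = 446.0 MPa, ρ = 3130 kg/m³
  silicon carbide: M = 6.75×10⁻³
  soda-lime glass: M = 2.92×10⁻³
  alloy steel: M = 2.77×10⁻³
  gray cast iron: M = 1.92×10⁻³
  tungsten: M = 1.39×10⁻³
Highest index: silicon carbide.

silicon carbide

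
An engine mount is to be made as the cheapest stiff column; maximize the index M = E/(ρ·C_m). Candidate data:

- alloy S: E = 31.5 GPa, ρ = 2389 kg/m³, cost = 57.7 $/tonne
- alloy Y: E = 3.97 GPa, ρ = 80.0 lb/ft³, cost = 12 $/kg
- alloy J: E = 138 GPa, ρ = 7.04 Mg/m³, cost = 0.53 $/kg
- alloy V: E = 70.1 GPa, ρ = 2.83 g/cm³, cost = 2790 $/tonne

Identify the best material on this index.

Putting every candidate on a common basis:
  alloy S: E = 31.50 GPa, ρ = 2389 kg/m³, cost = 0.05770 $/kg
  alloy Y: E = 3.970 GPa, ρ = 1281 kg/m³, cost = 12.00 $/kg
  alloy J: E = 138.0 GPa, ρ = 7040 kg/m³, cost = 0.5300 $/kg
  alloy V: E = 70.10 GPa, ρ = 2830 kg/m³, cost = 2.790 $/kg
  alloy S: M = 229 MN·m per $
  alloy J: M = 37.0 MN·m per $
  alloy V: M = 8.88 MN·m per $
  alloy Y: M = 0.258 MN·m per $
Highest index: alloy S.

alloy S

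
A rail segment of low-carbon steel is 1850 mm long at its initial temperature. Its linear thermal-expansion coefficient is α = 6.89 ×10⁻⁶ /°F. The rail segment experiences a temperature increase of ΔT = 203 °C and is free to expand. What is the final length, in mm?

1854.7 mm

Convert α: 6.89×10⁻⁶/°F × (9/5) = 12.4×10⁻⁶/K.
ΔL = α·L₀·ΔT = 12.4×10⁻⁶ × 1850 mm × 203.0 K = 4.66 mm.
L = L₀ + ΔL = 1850 + 4.66 = 1854.7 mm.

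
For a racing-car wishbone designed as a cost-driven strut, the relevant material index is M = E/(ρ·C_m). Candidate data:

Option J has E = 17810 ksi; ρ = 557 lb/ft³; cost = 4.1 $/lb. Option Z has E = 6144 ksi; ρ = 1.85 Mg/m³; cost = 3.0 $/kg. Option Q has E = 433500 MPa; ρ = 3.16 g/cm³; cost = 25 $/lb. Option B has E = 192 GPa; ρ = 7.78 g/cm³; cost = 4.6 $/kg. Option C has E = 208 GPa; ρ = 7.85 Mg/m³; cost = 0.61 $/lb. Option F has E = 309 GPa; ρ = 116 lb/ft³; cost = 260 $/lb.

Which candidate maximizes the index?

option C

After converting to SI:
  option J: E = 122.8 GPa, ρ = 8922 kg/m³, cost = 9.039 $/kg
  option Z: E = 42.36 GPa, ρ = 1850 kg/m³, cost = 3.000 $/kg
  option Q: E = 433.5 GPa, ρ = 3160 kg/m³, cost = 55.11 $/kg
  option B: E = 192.0 GPa, ρ = 7780 kg/m³, cost = 4.600 $/kg
  option C: E = 208.0 GPa, ρ = 7850 kg/m³, cost = 1.345 $/kg
  option F: E = 309.0 GPa, ρ = 1858 kg/m³, cost = 573.2 $/kg
  option C: M = 19.7 MN·m per $
  option Z: M = 7.63 MN·m per $
  option B: M = 5.36 MN·m per $
  option Q: M = 2.49 MN·m per $
  option J: M = 1.52 MN·m per $
  option F: M = 0.290 MN·m per $
Highest index: option C.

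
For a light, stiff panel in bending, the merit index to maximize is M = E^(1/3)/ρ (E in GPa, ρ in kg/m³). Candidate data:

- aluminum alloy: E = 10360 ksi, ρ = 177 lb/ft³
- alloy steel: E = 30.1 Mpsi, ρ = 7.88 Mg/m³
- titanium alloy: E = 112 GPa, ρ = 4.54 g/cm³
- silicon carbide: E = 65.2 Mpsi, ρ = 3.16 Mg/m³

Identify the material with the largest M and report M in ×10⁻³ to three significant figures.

silicon carbide, M = 2.42×10⁻³

After converting to SI:
  aluminum alloy: E = 71.43 GPa, ρ = 2835 kg/m³
  alloy steel: E = 207.5 GPa, ρ = 7880 kg/m³
  titanium alloy: E = 112.0 GPa, ρ = 4540 kg/m³
  silicon carbide: E = 449.5 GPa, ρ = 3160 kg/m³
  silicon carbide: M = 2.42×10⁻³
  aluminum alloy: M = 1.46×10⁻³
  titanium alloy: M = 1.06×10⁻³
  alloy steel: M = 0.751×10⁻³
The maximum is for silicon carbide.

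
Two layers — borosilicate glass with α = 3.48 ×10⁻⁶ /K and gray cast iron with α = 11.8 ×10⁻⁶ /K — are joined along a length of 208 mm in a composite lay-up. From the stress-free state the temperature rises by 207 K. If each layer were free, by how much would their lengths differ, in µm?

358 µm

Δα = |3.48 − 11.8|×10⁻⁶/K = 8.32×10⁻⁶/K.
ΔL_mismatch = Δα·L·ΔT = 8.32×10⁻⁶ × 208.0 mm × 207.0 K = 358 µm.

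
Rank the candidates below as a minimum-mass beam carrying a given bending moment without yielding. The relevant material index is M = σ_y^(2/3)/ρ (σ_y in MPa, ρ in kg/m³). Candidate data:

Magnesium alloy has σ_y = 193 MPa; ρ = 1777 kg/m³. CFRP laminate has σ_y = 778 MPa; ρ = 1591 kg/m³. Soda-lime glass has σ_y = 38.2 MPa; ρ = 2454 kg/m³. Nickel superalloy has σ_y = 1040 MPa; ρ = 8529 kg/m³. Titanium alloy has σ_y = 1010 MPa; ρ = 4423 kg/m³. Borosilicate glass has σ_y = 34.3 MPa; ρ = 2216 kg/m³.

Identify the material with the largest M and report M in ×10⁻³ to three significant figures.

CFRP laminate, M = 53.2×10⁻³

Computing M directly (units already consistent):
  CFRP laminate: M = 53.2×10⁻³
  titanium alloy: M = 22.8×10⁻³
  magnesium alloy: M = 18.8×10⁻³
  nickel superalloy: M = 12.0×10⁻³
  borosilicate glass: M = 4.76×10⁻³
  soda-lime glass: M = 4.62×10⁻³
Highest index: CFRP laminate.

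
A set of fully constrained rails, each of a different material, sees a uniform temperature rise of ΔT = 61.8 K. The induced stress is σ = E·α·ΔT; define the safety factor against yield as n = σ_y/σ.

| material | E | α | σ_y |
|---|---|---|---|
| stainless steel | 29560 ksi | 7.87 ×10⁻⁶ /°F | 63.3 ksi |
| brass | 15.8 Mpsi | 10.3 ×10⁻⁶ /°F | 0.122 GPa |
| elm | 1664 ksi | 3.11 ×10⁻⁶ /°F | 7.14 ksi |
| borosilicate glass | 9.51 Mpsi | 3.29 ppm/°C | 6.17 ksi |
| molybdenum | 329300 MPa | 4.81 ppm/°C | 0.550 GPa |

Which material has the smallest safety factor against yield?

brass

In consistent units (E in GPa, α in ×10⁻⁶/K, σ_y in MPa):
  stainless steel: E = 203.8, α = 14.2, σ_y = 436.4 → σ = 178 MPa, n = 2.45
  brass: E = 108.9, α = 18.5, σ_y = 122.0 → σ = 125 MPa, n = 0.977
  elm: E = 11.47, α = 5.60, σ_y = 49.23 → σ = 3.97 MPa, n = 12.4
  borosilicate glass: E = 65.57, α = 3.29, σ_y = 42.54 → σ = 13.3 MPa, n = 3.19
  molybdenum: E = 329.3, α = 4.81, σ_y = 550.0 → σ = 97.9 MPa, n = 5.62
Brass has the lowest safety factor, n = 0.977.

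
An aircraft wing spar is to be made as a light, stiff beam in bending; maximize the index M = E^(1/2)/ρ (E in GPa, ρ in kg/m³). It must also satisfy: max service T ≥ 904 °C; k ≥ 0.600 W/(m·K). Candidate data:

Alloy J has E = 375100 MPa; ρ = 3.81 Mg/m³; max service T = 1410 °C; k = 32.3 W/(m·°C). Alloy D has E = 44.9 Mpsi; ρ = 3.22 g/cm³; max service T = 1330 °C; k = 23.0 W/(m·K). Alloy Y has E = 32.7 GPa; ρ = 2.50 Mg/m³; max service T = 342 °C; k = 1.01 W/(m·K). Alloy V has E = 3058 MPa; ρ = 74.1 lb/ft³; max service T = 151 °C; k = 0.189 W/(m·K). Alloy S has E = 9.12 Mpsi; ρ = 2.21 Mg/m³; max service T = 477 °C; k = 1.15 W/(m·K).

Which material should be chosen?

alloy D

Screen on constraints: max service T ≥ 904 °C; k ≥ 0.600 W/(m·K). Survivors: alloy J, alloy D.
After converting to SI:
  alloy J: E = 375.1 GPa, ρ = 3810 kg/m³
  alloy D: E = 309.6 GPa, ρ = 3220 kg/m³
  alloy D: M = 5.46×10⁻³
  alloy J: M = 5.08×10⁻³
Alloy D has the largest M.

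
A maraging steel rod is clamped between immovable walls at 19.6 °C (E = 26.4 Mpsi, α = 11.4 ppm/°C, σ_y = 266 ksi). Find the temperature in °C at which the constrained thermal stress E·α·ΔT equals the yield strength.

E = 26.4 Mpsi = 182.0 GPa.
σ_y = 266 ksi = 1834 MPa.
E·α·ΔT = 1834 MPa ⇒ ΔT = 1834 / (182.0×10³ × 11.4×10⁻⁶) = 883.8 K.
T = 19.6 + 883.8 = 903.4 °C.

903 °C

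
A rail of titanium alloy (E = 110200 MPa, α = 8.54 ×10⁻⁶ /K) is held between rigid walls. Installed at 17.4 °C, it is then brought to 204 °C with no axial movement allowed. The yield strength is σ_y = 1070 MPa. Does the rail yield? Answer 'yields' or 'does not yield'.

E = 110200 MPa = 110.2 GPa.
ΔT = 186.6 K. Constrained thermal stress σ = E·α·ΔT = 110.2×10³ MPa × 8.54×10⁻⁶ × 186.6 = 176 MPa (compressive).
Compare to σ_y = 1070 MPa: σ < σ_y, so it does not yield.

does not yield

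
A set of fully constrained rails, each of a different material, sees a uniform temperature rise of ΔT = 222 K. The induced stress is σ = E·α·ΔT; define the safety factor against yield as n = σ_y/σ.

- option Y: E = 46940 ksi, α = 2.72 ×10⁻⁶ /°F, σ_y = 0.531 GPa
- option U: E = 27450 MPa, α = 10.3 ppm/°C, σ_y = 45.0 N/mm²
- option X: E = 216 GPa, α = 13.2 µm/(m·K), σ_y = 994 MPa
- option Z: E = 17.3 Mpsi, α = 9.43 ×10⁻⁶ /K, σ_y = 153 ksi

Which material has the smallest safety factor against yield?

In consistent units (E in GPa, α in ×10⁻⁶/K, σ_y in MPa):
  option Y: E = 323.6, α = 4.90, σ_y = 531.0 → σ = 352 MPa, n = 1.51
  option U: E = 27.45, α = 10.3, σ_y = 45.00 → σ = 62.8 MPa, n = 0.717
  option X: E = 216.0, α = 13.2, σ_y = 994.0 → σ = 633 MPa, n = 1.57
  option Z: E = 119.3, α = 9.43, σ_y = 1055 → σ = 250 MPa, n = 4.22
Option U has the lowest safety factor, n = 0.717.

option U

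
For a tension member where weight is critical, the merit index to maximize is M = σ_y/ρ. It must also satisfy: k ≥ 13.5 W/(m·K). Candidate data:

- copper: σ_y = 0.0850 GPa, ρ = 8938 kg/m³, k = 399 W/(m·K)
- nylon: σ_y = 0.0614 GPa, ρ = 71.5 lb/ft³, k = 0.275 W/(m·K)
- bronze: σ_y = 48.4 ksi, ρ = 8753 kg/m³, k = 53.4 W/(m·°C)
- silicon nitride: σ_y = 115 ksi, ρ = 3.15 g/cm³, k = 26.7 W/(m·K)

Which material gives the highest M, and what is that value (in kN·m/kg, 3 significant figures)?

silicon nitride, M = 252 kN·m/kg

Screen on constraints: k ≥ 13.5 W/(m·K). Survivors: copper, bronze, silicon nitride.
In SI units:
  copper: σ_y = 85.00 MPa, ρ = 8938 kg/m³
  bronze: σ_y = 333.7 MPa, ρ = 8753 kg/m³
  silicon nitride: σ_y = 792.9 MPa, ρ = 3150 kg/m³
  silicon nitride: M = 252 kN·m/kg
  bronze: M = 38.1 kN·m/kg
  copper: M = 9.51 kN·m/kg
Silicon nitride ranks first.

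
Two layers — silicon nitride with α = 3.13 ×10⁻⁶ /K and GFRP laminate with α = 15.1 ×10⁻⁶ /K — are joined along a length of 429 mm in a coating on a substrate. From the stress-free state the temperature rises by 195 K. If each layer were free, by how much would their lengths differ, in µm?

Δα = |3.13 − 15.1|×10⁻⁶/K = 12.0×10⁻⁶/K.
ΔL_mismatch = Δα·L·ΔT = 12.0×10⁻⁶ × 429.0 mm × 195.0 K = 1000 µm.

1000 µm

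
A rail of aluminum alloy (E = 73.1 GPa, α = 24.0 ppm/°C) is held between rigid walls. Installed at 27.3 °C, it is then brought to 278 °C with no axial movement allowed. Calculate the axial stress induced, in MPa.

ΔT = 250.7 K. Constrained thermal stress σ = E·α·ΔT = 73.10×10³ MPa × 24.0×10⁻⁶ × 250.7 = 440 MPa (compressive).

440 MPa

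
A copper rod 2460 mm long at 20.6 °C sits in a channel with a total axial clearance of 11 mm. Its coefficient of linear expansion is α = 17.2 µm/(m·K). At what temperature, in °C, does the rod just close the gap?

α·L₀·ΔT = 11.0 mm ⇒ ΔT = 11.0 / (17.2×10⁻⁶ × 2460.0) = 260.0 K.
T = 20.6 + 260.0 = 280.6 °C.

281 °C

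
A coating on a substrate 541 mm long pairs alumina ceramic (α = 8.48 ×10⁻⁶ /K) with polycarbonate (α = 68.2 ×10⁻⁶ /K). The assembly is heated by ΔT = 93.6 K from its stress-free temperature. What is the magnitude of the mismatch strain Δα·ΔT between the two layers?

5.59×10⁻³

Δα = |8.48 − 68.2|×10⁻⁶/K = 59.7×10⁻⁶/K.
Mismatch strain = Δα·ΔT = 59.7×10⁻⁶ × 93.6 = 5.59×10⁻³.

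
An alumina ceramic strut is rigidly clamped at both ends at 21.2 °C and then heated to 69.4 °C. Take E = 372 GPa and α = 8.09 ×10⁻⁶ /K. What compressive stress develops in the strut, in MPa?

145 MPa

ΔT = 48.20 K. Constrained thermal stress σ = E·α·ΔT = 372.0×10³ MPa × 8.09×10⁻⁶ × 48.20 = 145 MPa (compressive).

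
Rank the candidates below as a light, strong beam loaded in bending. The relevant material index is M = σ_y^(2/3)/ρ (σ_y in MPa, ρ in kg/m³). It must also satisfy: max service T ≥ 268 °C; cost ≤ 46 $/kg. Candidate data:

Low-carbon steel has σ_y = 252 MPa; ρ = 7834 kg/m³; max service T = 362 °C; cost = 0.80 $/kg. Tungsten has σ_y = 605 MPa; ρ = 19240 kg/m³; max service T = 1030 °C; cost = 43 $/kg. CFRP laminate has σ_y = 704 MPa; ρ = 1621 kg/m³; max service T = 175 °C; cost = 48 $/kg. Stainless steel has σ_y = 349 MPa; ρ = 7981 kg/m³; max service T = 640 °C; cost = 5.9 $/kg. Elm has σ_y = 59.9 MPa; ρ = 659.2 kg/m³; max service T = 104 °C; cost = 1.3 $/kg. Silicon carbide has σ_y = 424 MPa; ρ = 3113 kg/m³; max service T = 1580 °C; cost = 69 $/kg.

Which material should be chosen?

Screen on constraints: max service T ≥ 268 °C; cost ≤ 46 $/kg. Survivors: low-carbon steel, tungsten, stainless steel.
Evaluate M for each candidate:
  stainless steel: M = 6.21×10⁻³
  low-carbon steel: M = 5.09×10⁻³
  tungsten: M = 3.72×10⁻³
The maximum is for stainless steel.

stainless steel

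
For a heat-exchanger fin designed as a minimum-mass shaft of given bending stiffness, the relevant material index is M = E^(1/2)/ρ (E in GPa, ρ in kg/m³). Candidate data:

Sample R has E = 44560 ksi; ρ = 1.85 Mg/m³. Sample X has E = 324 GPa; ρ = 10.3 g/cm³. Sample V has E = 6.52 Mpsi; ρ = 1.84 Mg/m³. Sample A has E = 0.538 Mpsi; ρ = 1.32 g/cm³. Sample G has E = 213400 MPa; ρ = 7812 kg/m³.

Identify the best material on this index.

After converting to SI:
  sample R: E = 307.2 GPa, ρ = 1850 kg/m³
  sample X: E = 324.0 GPa, ρ = 10300 kg/m³
  sample V: E = 44.95 GPa, ρ = 1840 kg/m³
  sample A: E = 3.709 GPa, ρ = 1320 kg/m³
  sample G: E = 213.4 GPa, ρ = 7812 kg/m³
  sample R: M = 9.47×10⁻³
  sample V: M = 3.64×10⁻³
  sample G: M = 1.87×10⁻³
  sample X: M = 1.75×10⁻³
  sample A: M = 1.46×10⁻³
Highest index: sample R.

sample R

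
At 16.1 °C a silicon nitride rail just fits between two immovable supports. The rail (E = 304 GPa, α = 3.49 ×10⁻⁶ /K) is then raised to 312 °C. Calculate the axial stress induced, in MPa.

ΔT = 295.9 K. Constrained thermal stress σ = E·α·ΔT = 304.0×10³ MPa × 3.49×10⁻⁶ × 295.9 = 314 MPa (compressive).

314 MPa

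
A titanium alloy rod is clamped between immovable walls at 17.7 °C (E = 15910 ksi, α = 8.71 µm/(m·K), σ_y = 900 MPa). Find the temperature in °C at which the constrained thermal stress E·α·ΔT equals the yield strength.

E = 15910 ksi = 109.7 GPa.
E·α·ΔT = 900.0 MPa ⇒ ΔT = 900.0 / (109.7×10³ × 8.71×10⁻⁶) = 942.0 K.
T = 17.7 + 942.0 = 959.7 °C.

960 °C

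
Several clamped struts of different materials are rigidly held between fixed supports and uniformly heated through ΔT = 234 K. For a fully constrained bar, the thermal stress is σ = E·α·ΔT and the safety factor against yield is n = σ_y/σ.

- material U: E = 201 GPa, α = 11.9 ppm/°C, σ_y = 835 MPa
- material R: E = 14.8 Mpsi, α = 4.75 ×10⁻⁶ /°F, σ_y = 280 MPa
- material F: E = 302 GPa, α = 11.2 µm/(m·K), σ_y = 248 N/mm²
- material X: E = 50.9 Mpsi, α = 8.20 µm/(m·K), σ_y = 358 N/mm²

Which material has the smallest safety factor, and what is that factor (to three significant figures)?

material F, n = 0.313

Per material, after unit conversion:
  material U: E = 201.0, α = 11.9, σ_y = 835.0 → σ = 560 MPa, n = 1.49
  material R: E = 102.0, α = 8.55, σ_y = 280.0 → σ = 204 MPa, n = 1.37
  material F: E = 302.0, α = 11.2, σ_y = 248.0 → σ = 791 MPa, n = 0.313
  material X: E = 350.9, α = 8.20, σ_y = 358.0 → σ = 673 MPa, n = 0.532
Smallest n: material F with n = 0.313.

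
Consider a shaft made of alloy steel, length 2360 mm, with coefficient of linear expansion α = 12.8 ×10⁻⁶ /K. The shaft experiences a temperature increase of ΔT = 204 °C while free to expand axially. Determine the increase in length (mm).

6.16 mm

ΔL = α·L₀·ΔT = 12.8×10⁻⁶ × 2360 mm × 204.0 K = 6.16 mm.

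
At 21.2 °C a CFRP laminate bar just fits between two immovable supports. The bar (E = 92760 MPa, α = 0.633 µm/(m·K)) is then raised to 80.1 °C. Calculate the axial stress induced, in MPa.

E = 92760 MPa = 92.76 GPa.
ΔT = 58.90 K. Constrained thermal stress σ = E·α·ΔT = 92.76×10³ MPa × 0.633×10⁻⁶ × 58.90 = 3.46 MPa (compressive).

3.46 MPa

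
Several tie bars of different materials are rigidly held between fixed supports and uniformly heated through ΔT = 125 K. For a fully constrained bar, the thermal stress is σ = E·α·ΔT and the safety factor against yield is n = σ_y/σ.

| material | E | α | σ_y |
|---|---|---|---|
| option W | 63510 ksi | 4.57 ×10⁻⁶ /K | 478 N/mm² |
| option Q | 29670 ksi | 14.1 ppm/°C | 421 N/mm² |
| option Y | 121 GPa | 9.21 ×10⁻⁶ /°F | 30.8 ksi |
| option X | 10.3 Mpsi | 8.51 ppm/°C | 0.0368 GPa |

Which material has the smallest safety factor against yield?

Per material, after unit conversion:
  option W: E = 437.9, α = 4.57, σ_y = 478.0 → σ = 250 MPa, n = 1.91
  option Q: E = 204.6, α = 14.1, σ_y = 421.0 → σ = 361 MPa, n = 1.17
  option Y: E = 121.0, α = 16.6, σ_y = 212.4 → σ = 251 MPa, n = 0.847
  option X: E = 71.02, α = 8.51, σ_y = 36.80 → σ = 75.5 MPa, n = 0.487
Option X has the lowest safety factor, n = 0.487.

option X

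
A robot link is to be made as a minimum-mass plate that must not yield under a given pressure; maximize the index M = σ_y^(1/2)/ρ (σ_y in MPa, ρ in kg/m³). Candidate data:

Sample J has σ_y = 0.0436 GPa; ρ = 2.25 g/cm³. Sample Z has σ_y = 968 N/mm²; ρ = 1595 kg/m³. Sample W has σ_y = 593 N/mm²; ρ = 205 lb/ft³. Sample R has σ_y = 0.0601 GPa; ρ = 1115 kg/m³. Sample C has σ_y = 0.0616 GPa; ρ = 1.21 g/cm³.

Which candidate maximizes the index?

After converting to SI:
  sample J: σ_y = 43.60 MPa, ρ = 2250 kg/m³
  sample Z: σ_y = 968.0 MPa, ρ = 1595 kg/m³
  sample W: σ_y = 593.0 MPa, ρ = 3284 kg/m³
  sample R: σ_y = 60.10 MPa, ρ = 1115 kg/m³
  sample C: σ_y = 61.60 MPa, ρ = 1210 kg/m³
  sample Z: M = 19.5×10⁻³
  sample W: M = 7.42×10⁻³
  sample R: M = 6.95×10⁻³
  sample C: M = 6.49×10⁻³
  sample J: M = 2.93×10⁻³
The maximum is for sample Z.

sample Z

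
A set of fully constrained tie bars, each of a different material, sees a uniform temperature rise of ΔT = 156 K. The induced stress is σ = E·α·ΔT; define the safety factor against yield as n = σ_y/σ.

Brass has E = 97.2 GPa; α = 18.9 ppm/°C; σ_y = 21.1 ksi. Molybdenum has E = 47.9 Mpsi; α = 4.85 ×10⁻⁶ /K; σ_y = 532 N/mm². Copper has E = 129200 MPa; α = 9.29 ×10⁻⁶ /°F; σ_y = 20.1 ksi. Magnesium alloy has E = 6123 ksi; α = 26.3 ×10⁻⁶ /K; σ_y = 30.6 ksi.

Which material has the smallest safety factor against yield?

copper

In consistent units (E in GPa, α in ×10⁻⁶/K, σ_y in MPa):
  brass: E = 97.20, α = 18.9, σ_y = 145.5 → σ = 287 MPa, n = 0.508
  molybdenum: E = 330.3, α = 4.85, σ_y = 532.0 → σ = 250 MPa, n = 2.13
  copper: E = 129.2, α = 16.7, σ_y = 138.6 → σ = 337 MPa, n = 0.411
  magnesium alloy: E = 42.22, α = 26.3, σ_y = 211.0 → σ = 173 MPa, n = 1.22
The minimum is copper at n = 0.411.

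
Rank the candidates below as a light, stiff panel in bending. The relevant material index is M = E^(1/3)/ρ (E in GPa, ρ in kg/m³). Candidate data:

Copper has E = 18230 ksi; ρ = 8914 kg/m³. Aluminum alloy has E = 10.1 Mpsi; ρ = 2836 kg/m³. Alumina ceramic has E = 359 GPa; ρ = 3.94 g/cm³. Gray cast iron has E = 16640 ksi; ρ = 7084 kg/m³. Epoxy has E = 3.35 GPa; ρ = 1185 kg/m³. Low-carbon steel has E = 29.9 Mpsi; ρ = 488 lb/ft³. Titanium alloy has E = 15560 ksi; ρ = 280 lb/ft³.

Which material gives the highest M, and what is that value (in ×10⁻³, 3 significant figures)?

alumina ceramic, M = 1.80×10⁻³

Convert each candidate to consistent units, then evaluate M:
  copper: E = 125.7 GPa, ρ = 8914 kg/m³
  aluminum alloy: E = 69.64 GPa, ρ = 2836 kg/m³
  alumina ceramic: E = 359.0 GPa, ρ = 3940 kg/m³
  gray cast iron: E = 114.7 GPa, ρ = 7084 kg/m³
  epoxy: E = 3.350 GPa, ρ = 1185 kg/m³
  low-carbon steel: E = 206.2 GPa, ρ = 7817 kg/m³
  titanium alloy: E = 107.3 GPa, ρ = 4485 kg/m³
  alumina ceramic: M = 1.80×10⁻³
  aluminum alloy: M = 1.45×10⁻³
  epoxy: M = 1.26×10⁻³
  titanium alloy: M = 1.06×10⁻³
  low-carbon steel: M = 0.756×10⁻³
  gray cast iron: M = 0.686×10⁻³
  copper: M = 0.562×10⁻³
Highest index: alumina ceramic.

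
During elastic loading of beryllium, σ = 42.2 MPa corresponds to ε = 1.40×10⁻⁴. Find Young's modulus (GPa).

E = σ/ε = 42.2 MPa / 1.40×10⁻⁴ = 301400 MPa = 301 GPa.

301 GPa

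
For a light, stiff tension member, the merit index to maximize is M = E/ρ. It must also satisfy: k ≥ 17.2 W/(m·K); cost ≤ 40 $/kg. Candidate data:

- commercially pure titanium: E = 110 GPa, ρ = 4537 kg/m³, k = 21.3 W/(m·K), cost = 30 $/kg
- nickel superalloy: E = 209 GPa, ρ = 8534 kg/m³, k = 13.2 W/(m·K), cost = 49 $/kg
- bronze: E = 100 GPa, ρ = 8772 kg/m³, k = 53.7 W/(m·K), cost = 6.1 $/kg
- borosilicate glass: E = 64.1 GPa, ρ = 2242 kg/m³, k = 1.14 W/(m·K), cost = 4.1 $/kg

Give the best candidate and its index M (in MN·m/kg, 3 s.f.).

Screen on constraints: k ≥ 17.2 W/(m·K); cost ≤ 40 $/kg. Survivors: commercially pure titanium, bronze.
Per-candidate index values:
  commercially pure titanium: M = 24.2 MN·m/kg
  bronze: M = 11.4 MN·m/kg
Commercially pure titanium ranks first.

commercially pure titanium, M = 24.2 MN·m/kg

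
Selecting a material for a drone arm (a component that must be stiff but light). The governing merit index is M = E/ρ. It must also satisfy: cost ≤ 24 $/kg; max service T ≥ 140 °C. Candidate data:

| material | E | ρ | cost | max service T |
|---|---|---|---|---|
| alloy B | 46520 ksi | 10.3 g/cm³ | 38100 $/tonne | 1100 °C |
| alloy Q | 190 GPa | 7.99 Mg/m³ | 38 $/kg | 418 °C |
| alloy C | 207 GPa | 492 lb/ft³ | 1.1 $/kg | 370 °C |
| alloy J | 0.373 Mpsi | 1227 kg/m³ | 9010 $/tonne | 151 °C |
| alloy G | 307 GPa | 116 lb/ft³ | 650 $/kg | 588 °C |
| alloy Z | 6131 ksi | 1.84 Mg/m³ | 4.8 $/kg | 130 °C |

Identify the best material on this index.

Screen on constraints: cost ≤ 24 $/kg; max service T ≥ 140 °C. Survivors: alloy C, alloy J.
Convert each candidate to consistent units, then evaluate M:
  alloy C: E = 207.0 GPa, ρ = 7881 kg/m³
  alloy J: E = 2.572 GPa, ρ = 1227 kg/m³
  alloy C: M = 26.3 MN·m/kg
  alloy J: M = 2.10 MN·m/kg
The maximum is for alloy C.

alloy C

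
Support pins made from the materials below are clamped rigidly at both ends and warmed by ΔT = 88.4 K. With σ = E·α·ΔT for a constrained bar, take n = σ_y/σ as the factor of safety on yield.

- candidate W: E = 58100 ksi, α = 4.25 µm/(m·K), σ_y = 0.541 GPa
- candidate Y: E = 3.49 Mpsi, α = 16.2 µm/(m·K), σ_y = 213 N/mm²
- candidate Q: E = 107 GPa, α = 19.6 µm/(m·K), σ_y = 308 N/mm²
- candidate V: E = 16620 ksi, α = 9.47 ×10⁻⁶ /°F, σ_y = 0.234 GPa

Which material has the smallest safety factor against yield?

candidate V

With everything in SI (GPa, ×10⁻⁶/K, MPa):
  candidate W: E = 400.6, α = 4.25, σ_y = 541.0 → σ = 150 MPa, n = 3.59
  candidate Y: E = 24.06, α = 16.2, σ_y = 213.0 → σ = 34.5 MPa, n = 6.18
  candidate Q: E = 107.0, α = 19.6, σ_y = 308.0 → σ = 185 MPa, n = 1.66
  candidate V: E = 114.6, α = 17.0, σ_y = 234.0 → σ = 173 MPa, n = 1.36
The minimum is candidate V at n = 1.36.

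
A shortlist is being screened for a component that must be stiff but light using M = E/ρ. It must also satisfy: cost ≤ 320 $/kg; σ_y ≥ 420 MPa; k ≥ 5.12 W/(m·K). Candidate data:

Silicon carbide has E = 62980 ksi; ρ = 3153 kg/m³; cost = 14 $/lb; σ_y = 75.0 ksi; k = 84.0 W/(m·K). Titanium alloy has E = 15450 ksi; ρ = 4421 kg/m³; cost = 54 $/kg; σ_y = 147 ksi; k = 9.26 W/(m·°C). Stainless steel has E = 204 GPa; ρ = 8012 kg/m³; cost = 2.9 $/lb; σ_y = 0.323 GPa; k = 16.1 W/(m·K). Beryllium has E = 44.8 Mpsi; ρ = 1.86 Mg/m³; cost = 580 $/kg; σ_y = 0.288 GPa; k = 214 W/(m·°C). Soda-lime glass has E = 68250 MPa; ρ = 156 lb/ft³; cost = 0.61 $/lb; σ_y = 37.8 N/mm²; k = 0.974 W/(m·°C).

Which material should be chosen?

silicon carbide

Screen on constraints: cost ≤ 320 $/kg; σ_y ≥ 420 MPa; k ≥ 5.12 W/(m·K). Survivors: silicon carbide, titanium alloy.
After converting to SI:
  silicon carbide: E = 434.2 GPa, ρ = 3153 kg/m³
  titanium alloy: E = 106.5 GPa, ρ = 4421 kg/m³
  silicon carbide: M = 138 MN·m/kg
  titanium alloy: M = 24.1 MN·m/kg
Highest index: silicon carbide.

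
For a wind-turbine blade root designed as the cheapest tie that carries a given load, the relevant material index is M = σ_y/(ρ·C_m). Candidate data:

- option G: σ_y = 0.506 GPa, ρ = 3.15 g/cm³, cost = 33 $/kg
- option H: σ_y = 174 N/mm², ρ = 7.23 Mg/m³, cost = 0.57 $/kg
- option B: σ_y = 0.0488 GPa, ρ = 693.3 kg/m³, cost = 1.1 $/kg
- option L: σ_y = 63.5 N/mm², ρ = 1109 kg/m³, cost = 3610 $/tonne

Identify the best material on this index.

option B

In SI units:
  option G: σ_y = 506.0 MPa, ρ = 3150 kg/m³, cost = 33.00 $/kg
  option H: σ_y = 174.0 MPa, ρ = 7230 kg/m³, cost = 0.5700 $/kg
  option B: σ_y = 48.80 MPa, ρ = 693.3 kg/m³, cost = 1.100 $/kg
  option L: σ_y = 63.50 MPa, ρ = 1109 kg/m³, cost = 3.610 $/kg
  option B: M = 64.0 kN·m per $
  option H: M = 42.2 kN·m per $
  option L: M = 15.9 kN·m per $
  option G: M = 4.87 kN·m per $
Option B ranks first.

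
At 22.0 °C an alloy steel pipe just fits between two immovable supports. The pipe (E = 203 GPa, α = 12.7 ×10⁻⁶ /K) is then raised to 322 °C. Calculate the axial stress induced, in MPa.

773 MPa

ΔT = 300.0 K. Constrained thermal stress σ = E·α·ΔT = 203.0×10³ MPa × 12.7×10⁻⁶ × 300.0 = 773 MPa (compressive).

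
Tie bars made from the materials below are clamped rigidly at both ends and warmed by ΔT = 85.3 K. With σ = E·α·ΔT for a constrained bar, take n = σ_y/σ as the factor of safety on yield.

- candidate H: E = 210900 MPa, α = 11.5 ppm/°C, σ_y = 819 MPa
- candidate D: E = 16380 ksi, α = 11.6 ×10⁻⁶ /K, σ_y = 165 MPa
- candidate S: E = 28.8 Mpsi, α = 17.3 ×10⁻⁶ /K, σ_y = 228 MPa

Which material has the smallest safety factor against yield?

Converting E to GPa, α to ×10⁻⁶/K, σ_y to MPa, then σ and n for each:
  candidate H: E = 210.9, α = 11.5, σ_y = 819.0 → σ = 207 MPa, n = 3.96
  candidate D: E = 112.9, α = 11.6, σ_y = 165.0 → σ = 112 MPa, n = 1.48
  candidate S: E = 198.6, α = 17.3, σ_y = 228.0 → σ = 293 MPa, n = 0.778
Candidate S has the lowest safety factor, n = 0.778.

candidate S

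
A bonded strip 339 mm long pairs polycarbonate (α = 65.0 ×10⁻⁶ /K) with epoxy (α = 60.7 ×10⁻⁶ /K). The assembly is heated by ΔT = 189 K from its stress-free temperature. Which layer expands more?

α(polycarbonate) = 65.0×10⁻⁶/K vs α(epoxy) = 60.7×10⁻⁶/K.
Higher α expands more for the same ΔT: polycarbonate.

polycarbonate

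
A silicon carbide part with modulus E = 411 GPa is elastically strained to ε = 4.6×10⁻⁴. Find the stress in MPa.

189 MPa

σ = E·ε = 411000 MPa × 4.6×10⁻⁴ = 189 MPa.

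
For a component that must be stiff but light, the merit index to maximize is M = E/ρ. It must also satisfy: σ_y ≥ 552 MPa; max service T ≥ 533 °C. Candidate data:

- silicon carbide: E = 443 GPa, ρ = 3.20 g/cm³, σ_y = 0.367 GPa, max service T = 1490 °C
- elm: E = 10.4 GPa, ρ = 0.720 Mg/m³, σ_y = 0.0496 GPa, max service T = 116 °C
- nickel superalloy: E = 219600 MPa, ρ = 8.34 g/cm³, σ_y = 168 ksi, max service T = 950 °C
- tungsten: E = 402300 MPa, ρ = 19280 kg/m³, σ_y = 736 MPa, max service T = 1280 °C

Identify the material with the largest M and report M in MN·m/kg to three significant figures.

nickel superalloy, M = 26.3 MN·m/kg

Screen on constraints: σ_y ≥ 552 MPa; max service T ≥ 533 °C. Survivors: nickel superalloy, tungsten.
Normalizing units and computing the index:
  nickel superalloy: E = 219.6 GPa, ρ = 8340 kg/m³
  tungsten: E = 402.3 GPa, ρ = 19280 kg/m³
  nickel superalloy: M = 26.3 MN·m/kg
  tungsten: M = 20.9 MN·m/kg
Highest index: nickel superalloy.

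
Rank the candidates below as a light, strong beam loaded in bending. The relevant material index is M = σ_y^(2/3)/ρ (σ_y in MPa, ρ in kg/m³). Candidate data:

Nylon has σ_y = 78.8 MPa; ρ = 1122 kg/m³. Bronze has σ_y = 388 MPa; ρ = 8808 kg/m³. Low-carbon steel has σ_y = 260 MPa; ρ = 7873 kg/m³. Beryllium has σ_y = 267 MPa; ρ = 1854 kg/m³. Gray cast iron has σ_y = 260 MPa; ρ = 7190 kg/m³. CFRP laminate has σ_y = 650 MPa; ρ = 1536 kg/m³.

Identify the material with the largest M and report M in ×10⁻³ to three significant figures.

CFRP laminate, M = 48.9×10⁻³

Evaluate M for each candidate:
  CFRP laminate: M = 48.9×10⁻³
  beryllium: M = 22.4×10⁻³
  nylon: M = 16.4×10⁻³
  bronze: M = 6.04×10⁻³
  gray cast iron: M = 5.67×10⁻³
  low-carbon steel: M = 5.17×10⁻³
The maximum is for CFRP laminate.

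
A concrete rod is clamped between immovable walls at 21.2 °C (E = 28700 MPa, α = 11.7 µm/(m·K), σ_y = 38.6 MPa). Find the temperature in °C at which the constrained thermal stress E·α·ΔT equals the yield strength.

E = 28700 MPa = 28.70 GPa.
E·α·ΔT = 38.60 MPa ⇒ ΔT = 38.60 / (28.70×10³ × 11.7×10⁻⁶) = 115.0 K.
T = 21.2 + 115.0 = 136.2 °C.

136 °C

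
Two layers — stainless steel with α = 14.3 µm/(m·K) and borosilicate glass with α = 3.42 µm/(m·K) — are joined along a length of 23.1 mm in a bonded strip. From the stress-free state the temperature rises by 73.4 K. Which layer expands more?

stainless steel

α(stainless steel) = 14.3×10⁻⁶/K vs α(borosilicate glass) = 3.42×10⁻⁶/K.
Higher α expands more for the same ΔT: stainless steel.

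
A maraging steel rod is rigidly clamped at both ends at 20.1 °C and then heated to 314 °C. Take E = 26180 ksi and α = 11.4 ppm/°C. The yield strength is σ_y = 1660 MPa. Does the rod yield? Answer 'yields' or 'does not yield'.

E = 26180 ksi = 180.5 GPa.
ΔT = 293.9 K. Constrained thermal stress σ = E·α·ΔT = 180.5×10³ MPa × 11.4×10⁻⁶ × 293.9 = 605 MPa (compressive).
Compare to σ_y = 1660 MPa: σ < σ_y, so it does not yield.

does not yield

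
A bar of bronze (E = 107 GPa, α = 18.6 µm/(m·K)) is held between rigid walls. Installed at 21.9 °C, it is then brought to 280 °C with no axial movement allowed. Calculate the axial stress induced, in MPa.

514 MPa

ΔT = 258.1 K. Constrained thermal stress σ = E·α·ΔT = 107.0×10³ MPa × 18.6×10⁻⁶ × 258.1 = 514 MPa (compressive).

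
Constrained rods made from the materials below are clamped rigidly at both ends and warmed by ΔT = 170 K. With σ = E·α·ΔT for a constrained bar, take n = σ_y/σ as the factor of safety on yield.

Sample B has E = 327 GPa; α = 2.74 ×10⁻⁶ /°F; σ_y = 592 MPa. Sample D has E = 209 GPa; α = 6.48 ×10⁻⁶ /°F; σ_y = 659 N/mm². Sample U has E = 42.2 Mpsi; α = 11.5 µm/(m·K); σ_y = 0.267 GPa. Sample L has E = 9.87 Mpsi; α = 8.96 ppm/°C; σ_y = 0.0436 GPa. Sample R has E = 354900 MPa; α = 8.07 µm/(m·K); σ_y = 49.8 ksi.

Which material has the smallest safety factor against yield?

sample L

Per material, after unit conversion:
  sample B: E = 327.0, α = 4.93, σ_y = 592.0 → σ = 274 MPa, n = 2.16
  sample D: E = 209.0, α = 11.7, σ_y = 659.0 → σ = 414 MPa, n = 1.59
  sample U: E = 291.0, α = 11.5, σ_y = 267.0 → σ = 569 MPa, n = 0.469
  sample L: E = 68.05, α = 8.96, σ_y = 43.60 → σ = 104 MPa, n = 0.421
  sample R: E = 354.9, α = 8.07, σ_y = 343.4 → σ = 487 MPa, n = 0.705
Smallest n: sample L with n = 0.421.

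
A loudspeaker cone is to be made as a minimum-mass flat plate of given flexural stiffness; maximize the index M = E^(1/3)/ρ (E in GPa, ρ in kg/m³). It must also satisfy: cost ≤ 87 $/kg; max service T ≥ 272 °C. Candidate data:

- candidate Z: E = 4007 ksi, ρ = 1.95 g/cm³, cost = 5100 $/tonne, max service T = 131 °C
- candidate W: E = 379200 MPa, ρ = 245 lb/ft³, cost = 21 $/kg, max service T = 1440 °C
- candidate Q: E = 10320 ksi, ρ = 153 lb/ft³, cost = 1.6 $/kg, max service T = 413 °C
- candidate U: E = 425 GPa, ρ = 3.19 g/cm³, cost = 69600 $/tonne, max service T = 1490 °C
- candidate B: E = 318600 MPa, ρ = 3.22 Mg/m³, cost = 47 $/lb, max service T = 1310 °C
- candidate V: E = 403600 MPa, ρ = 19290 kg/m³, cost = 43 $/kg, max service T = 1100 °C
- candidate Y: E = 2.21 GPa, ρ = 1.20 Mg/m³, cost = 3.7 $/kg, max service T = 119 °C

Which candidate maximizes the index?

Screen on constraints: cost ≤ 87 $/kg; max service T ≥ 272 °C. Survivors: candidate W, candidate Q, candidate U, candidate V.
Convert each candidate to consistent units, then evaluate M:
  candidate W: E = 379.2 GPa, ρ = 3925 kg/m³
  candidate Q: E = 71.15 GPa, ρ = 2451 kg/m³
  candidate U: E = 425.0 GPa, ρ = 3190 kg/m³
  candidate V: E = 403.6 GPa, ρ = 19290 kg/m³
  candidate U: M = 2.36×10⁻³
  candidate W: M = 1.84×10⁻³
  candidate Q: M = 1.69×10⁻³
  candidate V: M = 0.383×10⁻³
Candidate U ranks first.

candidate U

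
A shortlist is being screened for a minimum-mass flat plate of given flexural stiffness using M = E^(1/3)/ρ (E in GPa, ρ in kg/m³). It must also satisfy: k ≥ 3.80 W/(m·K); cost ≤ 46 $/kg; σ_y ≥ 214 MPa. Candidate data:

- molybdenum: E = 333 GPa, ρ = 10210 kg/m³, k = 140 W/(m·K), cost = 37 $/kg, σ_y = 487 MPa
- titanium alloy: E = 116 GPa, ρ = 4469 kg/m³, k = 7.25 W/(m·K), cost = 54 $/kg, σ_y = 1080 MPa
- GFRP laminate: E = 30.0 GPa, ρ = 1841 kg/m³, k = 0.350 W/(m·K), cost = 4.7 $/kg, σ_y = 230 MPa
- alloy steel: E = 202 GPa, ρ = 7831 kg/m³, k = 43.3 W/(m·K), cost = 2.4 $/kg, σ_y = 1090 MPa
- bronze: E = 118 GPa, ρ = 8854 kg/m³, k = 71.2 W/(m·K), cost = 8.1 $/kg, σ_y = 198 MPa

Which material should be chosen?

alloy steel

Screen on constraints: k ≥ 3.80 W/(m·K); cost ≤ 46 $/kg; σ_y ≥ 214 MPa. Survivors: molybdenum, alloy steel.
Evaluate M for each candidate:
  alloy steel: M = 0.749×10⁻³
  molybdenum: M = 0.679×10⁻³
Alloy steel ranks first.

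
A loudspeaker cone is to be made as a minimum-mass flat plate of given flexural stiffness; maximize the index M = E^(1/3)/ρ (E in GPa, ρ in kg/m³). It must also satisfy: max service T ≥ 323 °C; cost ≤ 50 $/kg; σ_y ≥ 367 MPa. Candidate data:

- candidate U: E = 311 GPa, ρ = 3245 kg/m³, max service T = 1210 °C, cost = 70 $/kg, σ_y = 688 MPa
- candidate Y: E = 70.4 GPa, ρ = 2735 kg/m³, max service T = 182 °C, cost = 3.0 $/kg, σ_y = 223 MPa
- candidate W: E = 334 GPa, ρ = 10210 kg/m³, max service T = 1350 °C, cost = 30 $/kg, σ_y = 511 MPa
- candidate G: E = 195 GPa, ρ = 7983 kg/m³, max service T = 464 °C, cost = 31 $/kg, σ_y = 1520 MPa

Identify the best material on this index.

Screen on constraints: max service T ≥ 323 °C; cost ≤ 50 $/kg; σ_y ≥ 367 MPa. Survivors: candidate W, candidate G.
Computing M directly (units already consistent):
  candidate G: M = 0.726×10⁻³
  candidate W: M = 0.680×10⁻³
Highest index: candidate G.

candidate G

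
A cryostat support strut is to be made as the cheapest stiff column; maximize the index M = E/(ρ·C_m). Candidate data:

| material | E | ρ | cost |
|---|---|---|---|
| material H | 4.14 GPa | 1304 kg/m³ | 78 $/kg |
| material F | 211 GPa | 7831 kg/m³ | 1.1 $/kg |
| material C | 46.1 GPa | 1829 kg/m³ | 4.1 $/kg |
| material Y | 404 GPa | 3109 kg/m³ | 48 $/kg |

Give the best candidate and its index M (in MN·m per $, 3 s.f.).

Evaluate M for each candidate:
  material F: M = 24.5 MN·m per $
  material C: M = 6.15 MN·m per $
  material Y: M = 2.71 MN·m per $
  material H: M = 0.0407 MN·m per $
Material F ranks first.

material F, M = 24.5 MN·m per $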